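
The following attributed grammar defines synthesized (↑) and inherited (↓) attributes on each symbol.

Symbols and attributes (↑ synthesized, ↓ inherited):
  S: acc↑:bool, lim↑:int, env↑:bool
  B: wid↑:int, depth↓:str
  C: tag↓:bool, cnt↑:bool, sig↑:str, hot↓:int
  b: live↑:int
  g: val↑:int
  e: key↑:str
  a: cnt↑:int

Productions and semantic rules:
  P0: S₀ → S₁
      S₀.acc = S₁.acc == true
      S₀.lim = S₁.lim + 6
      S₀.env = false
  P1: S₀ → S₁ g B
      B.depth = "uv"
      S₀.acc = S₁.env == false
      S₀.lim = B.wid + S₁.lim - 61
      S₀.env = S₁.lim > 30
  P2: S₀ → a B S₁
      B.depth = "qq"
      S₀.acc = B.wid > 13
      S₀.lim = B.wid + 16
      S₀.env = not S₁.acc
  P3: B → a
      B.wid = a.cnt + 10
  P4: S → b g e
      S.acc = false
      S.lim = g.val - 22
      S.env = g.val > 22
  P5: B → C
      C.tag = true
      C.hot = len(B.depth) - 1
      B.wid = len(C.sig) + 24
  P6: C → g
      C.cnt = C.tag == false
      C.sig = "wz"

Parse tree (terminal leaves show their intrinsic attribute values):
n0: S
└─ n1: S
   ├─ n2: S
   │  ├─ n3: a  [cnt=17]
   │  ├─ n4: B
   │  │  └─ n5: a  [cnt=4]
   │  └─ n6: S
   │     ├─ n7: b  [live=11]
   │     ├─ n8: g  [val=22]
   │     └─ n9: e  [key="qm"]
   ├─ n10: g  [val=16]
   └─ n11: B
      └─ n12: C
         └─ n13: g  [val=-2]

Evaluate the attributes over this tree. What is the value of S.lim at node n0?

1. n3.cnt = 17  [terminal]
2. n4.depth = "qq"  ["qq"]
3. n5.cnt = 4  [terminal]
4. n4.wid = 14  [a.cnt + 10]
5. n7.live = 11  [terminal]
6. n8.val = 22  [terminal]
7. n9.key = "qm"  [terminal]
8. n6.acc = false  [false]
9. n6.lim = 0  [g.val - 22]
10. n6.env = false  [g.val > 22]
11. n2.acc = true  [B.wid > 13]
12. n2.lim = 30  [B.wid + 16]
13. n2.env = true  [not S₁.acc]
14. n10.val = 16  [terminal]
15. n11.depth = "uv"  ["uv"]
16. n12.tag = true  [true]
17. n12.hot = 1  [len(B.depth) - 1]
18. n13.val = -2  [terminal]
19. n12.cnt = false  [C.tag == false]
20. n12.sig = "wz"  ["wz"]
21. n11.wid = 26  [len(C.sig) + 24]
22. n1.acc = false  [S₁.env == false]
23. n1.lim = -5  [B.wid + S₁.lim - 61]
24. n1.env = false  [S₁.lim > 30]
25. n0.acc = false  [S₁.acc == true]
26. n0.lim = 1  [S₁.lim + 6]
27. n0.env = false  [false]

1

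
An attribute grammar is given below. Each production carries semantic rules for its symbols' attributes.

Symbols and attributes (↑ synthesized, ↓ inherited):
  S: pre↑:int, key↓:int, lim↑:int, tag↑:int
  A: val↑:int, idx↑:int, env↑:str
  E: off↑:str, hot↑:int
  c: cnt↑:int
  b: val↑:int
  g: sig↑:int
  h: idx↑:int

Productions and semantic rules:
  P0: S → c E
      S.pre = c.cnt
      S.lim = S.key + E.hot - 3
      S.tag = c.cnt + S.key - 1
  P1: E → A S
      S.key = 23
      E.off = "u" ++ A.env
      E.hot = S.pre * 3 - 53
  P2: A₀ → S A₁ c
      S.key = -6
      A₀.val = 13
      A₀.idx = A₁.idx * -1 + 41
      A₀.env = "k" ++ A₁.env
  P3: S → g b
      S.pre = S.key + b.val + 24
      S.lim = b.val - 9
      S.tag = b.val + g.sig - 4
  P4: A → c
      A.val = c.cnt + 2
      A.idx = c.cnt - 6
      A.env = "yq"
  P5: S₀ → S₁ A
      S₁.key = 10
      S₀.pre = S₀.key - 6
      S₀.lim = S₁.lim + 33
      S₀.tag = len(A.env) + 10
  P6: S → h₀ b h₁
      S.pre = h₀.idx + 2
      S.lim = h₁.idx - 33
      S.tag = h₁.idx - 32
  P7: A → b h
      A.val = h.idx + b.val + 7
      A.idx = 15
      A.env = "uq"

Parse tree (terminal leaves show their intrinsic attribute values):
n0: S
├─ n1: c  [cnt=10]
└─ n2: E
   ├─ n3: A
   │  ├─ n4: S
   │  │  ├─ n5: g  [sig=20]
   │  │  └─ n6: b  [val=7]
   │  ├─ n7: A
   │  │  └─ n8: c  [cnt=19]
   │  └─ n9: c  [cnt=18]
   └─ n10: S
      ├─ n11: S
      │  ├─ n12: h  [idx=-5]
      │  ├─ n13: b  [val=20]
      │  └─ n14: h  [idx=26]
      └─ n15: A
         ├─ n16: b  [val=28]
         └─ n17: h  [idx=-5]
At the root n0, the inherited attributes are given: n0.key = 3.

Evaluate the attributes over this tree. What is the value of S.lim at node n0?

1. n0.key = 3  [given at root]
2. n1.cnt = 10  [terminal]
3. n4.key = -6  [-6]
4. n5.sig = 20  [terminal]
5. n6.val = 7  [terminal]
6. n4.pre = 25  [S.key + b.val + 24]
7. n4.lim = -2  [b.val - 9]
8. n4.tag = 23  [b.val + g.sig - 4]
9. n8.cnt = 19  [terminal]
10. n7.val = 21  [c.cnt + 2]
11. n7.idx = 13  [c.cnt - 6]
12. n7.env = "yq"  ["yq"]
13. n9.cnt = 18  [terminal]
14. n3.val = 13  [13]
15. n3.idx = 28  [A₁.idx * -1 + 41]
16. n3.env = "kyq"  ["k" ++ A₁.env]
17. n10.key = 23  [23]
18. n11.key = 10  [10]
19. n12.idx = -5  [terminal]
20. n13.val = 20  [terminal]
21. n14.idx = 26  [terminal]
22. n11.pre = -3  [h₀.idx + 2]
23. n11.lim = -7  [h₁.idx - 33]
24. n11.tag = -6  [h₁.idx - 32]
25. n16.val = 28  [terminal]
26. n17.idx = -5  [terminal]
27. n15.val = 30  [h.idx + b.val + 7]
28. n15.idx = 15  [15]
29. n15.env = "uq"  ["uq"]
30. n10.pre = 17  [S₀.key - 6]
31. n10.lim = 26  [S₁.lim + 33]
32. n10.tag = 12  [len(A.env) + 10]
33. n2.off = "ukyq"  ["u" ++ A.env]
34. n2.hot = -2  [S.pre * 3 - 53]
35. n0.pre = 10  [c.cnt]
36. n0.lim = -2  [S.key + E.hot - 3]
37. n0.tag = 12  [c.cnt + S.key - 1]

-2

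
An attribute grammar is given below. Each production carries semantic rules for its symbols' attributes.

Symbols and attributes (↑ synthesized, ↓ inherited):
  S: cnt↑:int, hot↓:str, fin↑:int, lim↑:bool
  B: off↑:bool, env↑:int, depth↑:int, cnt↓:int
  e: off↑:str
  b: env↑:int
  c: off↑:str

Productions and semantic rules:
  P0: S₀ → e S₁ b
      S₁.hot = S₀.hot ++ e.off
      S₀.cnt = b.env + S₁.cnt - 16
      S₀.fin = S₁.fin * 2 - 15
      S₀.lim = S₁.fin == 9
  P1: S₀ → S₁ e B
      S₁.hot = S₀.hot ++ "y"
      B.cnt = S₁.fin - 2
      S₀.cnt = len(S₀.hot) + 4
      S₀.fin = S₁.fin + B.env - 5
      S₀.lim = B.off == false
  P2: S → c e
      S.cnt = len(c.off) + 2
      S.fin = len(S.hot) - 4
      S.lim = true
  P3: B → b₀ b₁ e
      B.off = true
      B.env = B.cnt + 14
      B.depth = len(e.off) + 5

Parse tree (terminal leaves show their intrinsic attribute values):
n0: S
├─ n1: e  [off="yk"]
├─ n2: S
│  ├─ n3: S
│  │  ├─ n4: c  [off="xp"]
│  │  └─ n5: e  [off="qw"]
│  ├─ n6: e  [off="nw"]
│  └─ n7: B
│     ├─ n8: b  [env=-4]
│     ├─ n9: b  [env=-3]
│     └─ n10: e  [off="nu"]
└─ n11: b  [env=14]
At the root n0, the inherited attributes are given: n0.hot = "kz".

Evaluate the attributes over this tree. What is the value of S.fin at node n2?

1. n0.hot = "kz"  [given at root]
2. n1.off = "yk"  [terminal]
3. n2.hot = "kzyk"  [S₀.hot ++ e.off]
4. n3.hot = "kzyky"  [S₀.hot ++ "y"]
5. n4.off = "xp"  [terminal]
6. n5.off = "qw"  [terminal]
7. n3.cnt = 4  [len(c.off) + 2]
8. n3.fin = 1  [len(S.hot) - 4]
9. n3.lim = true  [true]
10. n6.off = "nw"  [terminal]
11. n7.cnt = -1  [S₁.fin - 2]
12. n8.env = -4  [terminal]
13. n9.env = -3  [terminal]
14. n10.off = "nu"  [terminal]
15. n7.off = true  [true]
16. n7.env = 13  [B.cnt + 14]
17. n7.depth = 7  [len(e.off) + 5]
18. n2.cnt = 8  [len(S₀.hot) + 4]
19. n2.fin = 9  [S₁.fin + B.env - 5]
20. n2.lim = false  [B.off == false]
21. n11.env = 14  [terminal]
22. n0.cnt = 6  [b.env + S₁.cnt - 16]
23. n0.fin = 3  [S₁.fin * 2 - 15]
24. n0.lim = true  [S₁.fin == 9]

9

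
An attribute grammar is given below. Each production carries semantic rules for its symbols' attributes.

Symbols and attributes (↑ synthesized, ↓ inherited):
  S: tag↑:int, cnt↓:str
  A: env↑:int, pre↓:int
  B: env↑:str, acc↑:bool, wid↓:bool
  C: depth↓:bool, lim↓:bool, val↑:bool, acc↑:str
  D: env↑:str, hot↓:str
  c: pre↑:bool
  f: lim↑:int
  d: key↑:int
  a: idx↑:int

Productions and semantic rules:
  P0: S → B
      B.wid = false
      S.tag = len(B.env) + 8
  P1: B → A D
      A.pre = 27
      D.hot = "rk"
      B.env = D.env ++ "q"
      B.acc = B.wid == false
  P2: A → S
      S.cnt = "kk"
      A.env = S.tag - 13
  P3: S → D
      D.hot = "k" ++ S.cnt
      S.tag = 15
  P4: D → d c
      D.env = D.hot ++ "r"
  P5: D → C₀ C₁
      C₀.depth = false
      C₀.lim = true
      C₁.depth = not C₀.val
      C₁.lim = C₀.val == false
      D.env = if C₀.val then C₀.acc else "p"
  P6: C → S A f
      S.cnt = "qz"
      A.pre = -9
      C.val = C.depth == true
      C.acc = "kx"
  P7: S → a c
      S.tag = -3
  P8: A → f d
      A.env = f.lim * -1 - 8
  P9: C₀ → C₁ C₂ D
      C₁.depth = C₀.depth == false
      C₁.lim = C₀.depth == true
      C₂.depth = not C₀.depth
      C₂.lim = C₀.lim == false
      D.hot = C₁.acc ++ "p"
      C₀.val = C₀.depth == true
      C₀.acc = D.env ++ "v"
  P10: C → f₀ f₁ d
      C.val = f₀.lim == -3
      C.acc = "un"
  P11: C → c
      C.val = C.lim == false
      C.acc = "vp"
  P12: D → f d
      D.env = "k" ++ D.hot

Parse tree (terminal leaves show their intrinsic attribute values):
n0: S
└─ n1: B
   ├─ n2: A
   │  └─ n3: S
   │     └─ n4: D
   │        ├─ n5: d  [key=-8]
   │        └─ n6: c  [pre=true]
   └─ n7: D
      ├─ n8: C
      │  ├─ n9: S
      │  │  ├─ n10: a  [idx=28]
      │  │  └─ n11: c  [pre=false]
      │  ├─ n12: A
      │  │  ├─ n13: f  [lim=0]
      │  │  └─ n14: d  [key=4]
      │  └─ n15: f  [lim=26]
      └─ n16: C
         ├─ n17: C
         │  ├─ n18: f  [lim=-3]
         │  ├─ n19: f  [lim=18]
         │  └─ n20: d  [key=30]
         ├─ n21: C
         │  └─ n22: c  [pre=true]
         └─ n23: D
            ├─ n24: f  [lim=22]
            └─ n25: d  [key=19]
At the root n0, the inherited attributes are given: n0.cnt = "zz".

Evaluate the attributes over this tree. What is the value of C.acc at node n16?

1. n0.cnt = "zz"  [given at root]
2. n1.wid = false  [false]
3. n2.pre = 27  [27]
4. n3.cnt = "kk"  ["kk"]
5. n4.hot = "kkk"  ["k" ++ S.cnt]
6. n5.key = -8  [terminal]
7. n6.pre = true  [terminal]
8. n4.env = "kkkr"  [D.hot ++ "r"]
9. n3.tag = 15  [15]
10. n2.env = 2  [S.tag - 13]
11. n7.hot = "rk"  ["rk"]
12. n8.depth = false  [false]
13. n8.lim = true  [true]
14. n9.cnt = "qz"  ["qz"]
15. n10.idx = 28  [terminal]
16. n11.pre = false  [terminal]
17. n9.tag = -3  [-3]
18. n12.pre = -9  [-9]
19. n13.lim = 0  [terminal]
20. n14.key = 4  [terminal]
21. n12.env = -8  [f.lim * -1 - 8]
22. n15.lim = 26  [terminal]
23. n8.val = false  [C.depth == true]
24. n8.acc = "kx"  ["kx"]
25. n16.depth = true  [not C₀.val]
26. n16.lim = true  [C₀.val == false]
27. n17.depth = false  [C₀.depth == false]
28. n17.lim = true  [C₀.depth == true]
29. n18.lim = -3  [terminal]
30. n19.lim = 18  [terminal]
31. n20.key = 30  [terminal]
32. n17.val = true  [f₀.lim == -3]
33. n17.acc = "un"  ["un"]
34. n21.depth = false  [not C₀.depth]
35. n21.lim = false  [C₀.lim == false]
36. n22.pre = true  [terminal]
37. n21.val = true  [C.lim == false]
38. n21.acc = "vp"  ["vp"]
39. n23.hot = "unp"  [C₁.acc ++ "p"]
40. n24.lim = 22  [terminal]
41. n25.key = 19  [terminal]
42. n23.env = "kunp"  ["k" ++ D.hot]
43. n16.val = true  [C₀.depth == true]
44. n16.acc = "kunpv"  [D.env ++ "v"]
45. n7.env = "p"  [if C₀.val then C₀.acc else "p"]
46. n1.env = "pq"  [D.env ++ "q"]
47. n1.acc = true  [B.wid == false]
48. n0.tag = 10  [len(B.env) + 8]

"kunpv"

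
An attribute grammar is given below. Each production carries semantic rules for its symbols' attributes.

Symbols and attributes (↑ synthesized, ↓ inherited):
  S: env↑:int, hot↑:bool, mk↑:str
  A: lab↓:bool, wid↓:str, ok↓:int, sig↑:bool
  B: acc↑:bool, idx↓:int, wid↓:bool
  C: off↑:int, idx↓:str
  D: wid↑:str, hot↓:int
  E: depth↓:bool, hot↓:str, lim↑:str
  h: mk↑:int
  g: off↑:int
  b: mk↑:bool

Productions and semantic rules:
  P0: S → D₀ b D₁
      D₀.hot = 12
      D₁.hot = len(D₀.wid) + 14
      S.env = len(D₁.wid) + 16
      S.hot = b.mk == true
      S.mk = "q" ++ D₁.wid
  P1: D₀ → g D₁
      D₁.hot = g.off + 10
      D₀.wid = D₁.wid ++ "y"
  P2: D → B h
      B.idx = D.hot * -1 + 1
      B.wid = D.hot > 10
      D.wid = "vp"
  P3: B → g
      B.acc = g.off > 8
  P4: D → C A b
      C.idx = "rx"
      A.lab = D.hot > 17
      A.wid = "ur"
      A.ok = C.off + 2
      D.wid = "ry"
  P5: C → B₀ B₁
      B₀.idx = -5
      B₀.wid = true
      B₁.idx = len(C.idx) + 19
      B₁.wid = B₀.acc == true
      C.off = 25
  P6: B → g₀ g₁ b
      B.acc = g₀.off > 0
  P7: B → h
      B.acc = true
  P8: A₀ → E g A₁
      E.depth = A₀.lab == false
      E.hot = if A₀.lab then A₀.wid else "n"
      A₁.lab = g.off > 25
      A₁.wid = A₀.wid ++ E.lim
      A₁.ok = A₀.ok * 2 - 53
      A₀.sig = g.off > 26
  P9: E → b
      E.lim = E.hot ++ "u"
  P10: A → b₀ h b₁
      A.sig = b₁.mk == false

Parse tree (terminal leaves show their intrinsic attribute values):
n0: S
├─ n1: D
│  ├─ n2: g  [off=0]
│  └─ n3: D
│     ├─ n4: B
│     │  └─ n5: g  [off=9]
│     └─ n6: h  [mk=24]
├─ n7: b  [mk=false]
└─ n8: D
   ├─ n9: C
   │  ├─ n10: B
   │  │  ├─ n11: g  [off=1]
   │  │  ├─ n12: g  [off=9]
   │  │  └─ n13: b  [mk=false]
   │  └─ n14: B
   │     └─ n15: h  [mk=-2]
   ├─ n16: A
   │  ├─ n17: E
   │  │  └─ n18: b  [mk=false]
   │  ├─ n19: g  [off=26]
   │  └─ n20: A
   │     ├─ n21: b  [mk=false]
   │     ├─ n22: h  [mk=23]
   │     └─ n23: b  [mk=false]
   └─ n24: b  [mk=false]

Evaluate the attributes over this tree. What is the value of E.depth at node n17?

true

1. n1.hot = 12  [12]
2. n2.off = 0  [terminal]
3. n3.hot = 10  [g.off + 10]
4. n4.idx = -9  [D.hot * -1 + 1]
5. n4.wid = false  [D.hot > 10]
6. n5.off = 9  [terminal]
7. n4.acc = true  [g.off > 8]
8. n6.mk = 24  [terminal]
9. n3.wid = "vp"  ["vp"]
10. n1.wid = "vpy"  [D₁.wid ++ "y"]
11. n7.mk = false  [terminal]
12. n8.hot = 17  [len(D₀.wid) + 14]
13. n9.idx = "rx"  ["rx"]
14. n10.idx = -5  [-5]
15. n10.wid = true  [true]
16. n11.off = 1  [terminal]
17. n12.off = 9  [terminal]
18. n13.mk = false  [terminal]
19. n10.acc = true  [g₀.off > 0]
20. n14.idx = 21  [len(C.idx) + 19]
21. n14.wid = true  [B₀.acc == true]
22. n15.mk = -2  [terminal]
23. n14.acc = true  [true]
24. n9.off = 25  [25]
25. n16.lab = false  [D.hot > 17]
26. n16.wid = "ur"  ["ur"]
27. n16.ok = 27  [C.off + 2]
28. n17.depth = true  [A₀.lab == false]
29. n17.hot = "n"  [if A₀.lab then A₀.wid else "n"]
30. n18.mk = false  [terminal]
31. n17.lim = "nu"  [E.hot ++ "u"]
32. n19.off = 26  [terminal]
33. n20.lab = true  [g.off > 25]
34. n20.wid = "urnu"  [A₀.wid ++ E.lim]
35. n20.ok = 1  [A₀.ok * 2 - 53]
36. n21.mk = false  [terminal]
37. n22.mk = 23  [terminal]
38. n23.mk = false  [terminal]
39. n20.sig = true  [b₁.mk == false]
40. n16.sig = false  [g.off > 26]
41. n24.mk = false  [terminal]
42. n8.wid = "ry"  ["ry"]
43. n0.env = 18  [len(D₁.wid) + 16]
44. n0.hot = false  [b.mk == true]
45. n0.mk = "qry"  ["q" ++ D₁.wid]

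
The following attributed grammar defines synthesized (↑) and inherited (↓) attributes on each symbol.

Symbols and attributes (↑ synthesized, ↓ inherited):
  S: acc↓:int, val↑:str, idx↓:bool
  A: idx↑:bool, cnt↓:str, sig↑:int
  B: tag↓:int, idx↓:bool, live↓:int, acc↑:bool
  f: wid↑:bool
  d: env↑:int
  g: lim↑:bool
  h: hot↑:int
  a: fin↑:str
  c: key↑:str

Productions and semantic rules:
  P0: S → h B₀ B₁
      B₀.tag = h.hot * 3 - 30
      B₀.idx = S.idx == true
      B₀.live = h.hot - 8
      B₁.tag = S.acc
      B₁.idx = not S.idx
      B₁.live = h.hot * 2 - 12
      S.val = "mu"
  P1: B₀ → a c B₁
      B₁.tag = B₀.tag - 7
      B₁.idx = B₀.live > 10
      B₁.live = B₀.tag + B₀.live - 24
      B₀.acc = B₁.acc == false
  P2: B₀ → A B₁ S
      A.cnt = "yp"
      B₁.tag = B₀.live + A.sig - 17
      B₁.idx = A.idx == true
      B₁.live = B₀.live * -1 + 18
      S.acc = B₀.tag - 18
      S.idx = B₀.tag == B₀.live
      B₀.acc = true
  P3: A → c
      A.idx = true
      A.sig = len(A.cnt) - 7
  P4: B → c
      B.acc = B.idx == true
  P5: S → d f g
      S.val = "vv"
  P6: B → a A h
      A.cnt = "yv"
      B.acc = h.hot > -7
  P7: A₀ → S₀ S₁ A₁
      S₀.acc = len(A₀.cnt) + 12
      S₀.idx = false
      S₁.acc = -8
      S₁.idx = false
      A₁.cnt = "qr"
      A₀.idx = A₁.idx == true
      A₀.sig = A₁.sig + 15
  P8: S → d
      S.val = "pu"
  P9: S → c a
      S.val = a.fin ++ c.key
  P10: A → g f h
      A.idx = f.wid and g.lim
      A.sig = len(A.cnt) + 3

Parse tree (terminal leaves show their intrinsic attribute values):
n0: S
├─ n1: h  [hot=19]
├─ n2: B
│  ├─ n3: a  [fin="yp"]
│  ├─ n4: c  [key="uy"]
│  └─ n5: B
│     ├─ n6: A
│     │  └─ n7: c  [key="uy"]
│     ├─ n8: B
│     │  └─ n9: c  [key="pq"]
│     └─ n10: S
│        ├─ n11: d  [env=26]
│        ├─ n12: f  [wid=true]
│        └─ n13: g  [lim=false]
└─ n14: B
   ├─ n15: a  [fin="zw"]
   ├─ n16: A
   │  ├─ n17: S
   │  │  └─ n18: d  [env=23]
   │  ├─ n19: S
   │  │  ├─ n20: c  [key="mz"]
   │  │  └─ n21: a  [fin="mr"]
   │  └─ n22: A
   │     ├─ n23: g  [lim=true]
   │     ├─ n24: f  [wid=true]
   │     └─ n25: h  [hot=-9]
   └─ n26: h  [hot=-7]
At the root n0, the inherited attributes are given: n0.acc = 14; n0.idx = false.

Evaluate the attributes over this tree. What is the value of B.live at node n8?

4

1. n0.acc = 14  [given at root]
2. n0.idx = false  [given at root]
3. n1.hot = 19  [terminal]
4. n2.tag = 27  [h.hot * 3 - 30]
5. n2.idx = false  [S.idx == true]
6. n2.live = 11  [h.hot - 8]
7. n3.fin = "yp"  [terminal]
8. n4.key = "uy"  [terminal]
9. n5.tag = 20  [B₀.tag - 7]
10. n5.idx = true  [B₀.live > 10]
11. n5.live = 14  [B₀.tag + B₀.live - 24]
12. n6.cnt = "yp"  ["yp"]
13. n7.key = "uy"  [terminal]
14. n6.idx = true  [true]
15. n6.sig = -5  [len(A.cnt) - 7]
16. n8.tag = -8  [B₀.live + A.sig - 17]
17. n8.idx = true  [A.idx == true]
18. n8.live = 4  [B₀.live * -1 + 18]
19. n9.key = "pq"  [terminal]
20. n8.acc = true  [B.idx == true]
21. n10.acc = 2  [B₀.tag - 18]
22. n10.idx = false  [B₀.tag == B₀.live]
23. n11.env = 26  [terminal]
24. n12.wid = true  [terminal]
25. n13.lim = false  [terminal]
26. n10.val = "vv"  ["vv"]
27. n5.acc = true  [true]
28. n2.acc = false  [B₁.acc == false]
29. n14.tag = 14  [S.acc]
30. n14.idx = true  [not S.idx]
31. n14.live = 26  [h.hot * 2 - 12]
32. n15.fin = "zw"  [terminal]
33. n16.cnt = "yv"  ["yv"]
34. n17.acc = 14  [len(A₀.cnt) + 12]
35. n17.idx = false  [false]
36. n18.env = 23  [terminal]
37. n17.val = "pu"  ["pu"]
38. n19.acc = -8  [-8]
39. n19.idx = false  [false]
40. n20.key = "mz"  [terminal]
41. n21.fin = "mr"  [terminal]
42. n19.val = "mrmz"  [a.fin ++ c.key]
43. n22.cnt = "qr"  ["qr"]
44. n23.lim = true  [terminal]
45. n24.wid = true  [terminal]
46. n25.hot = -9  [terminal]
47. n22.idx = true  [f.wid and g.lim]
48. n22.sig = 5  [len(A.cnt) + 3]
49. n16.idx = true  [A₁.idx == true]
50. n16.sig = 20  [A₁.sig + 15]
51. n26.hot = -7  [terminal]
52. n14.acc = false  [h.hot > -7]
53. n0.val = "mu"  ["mu"]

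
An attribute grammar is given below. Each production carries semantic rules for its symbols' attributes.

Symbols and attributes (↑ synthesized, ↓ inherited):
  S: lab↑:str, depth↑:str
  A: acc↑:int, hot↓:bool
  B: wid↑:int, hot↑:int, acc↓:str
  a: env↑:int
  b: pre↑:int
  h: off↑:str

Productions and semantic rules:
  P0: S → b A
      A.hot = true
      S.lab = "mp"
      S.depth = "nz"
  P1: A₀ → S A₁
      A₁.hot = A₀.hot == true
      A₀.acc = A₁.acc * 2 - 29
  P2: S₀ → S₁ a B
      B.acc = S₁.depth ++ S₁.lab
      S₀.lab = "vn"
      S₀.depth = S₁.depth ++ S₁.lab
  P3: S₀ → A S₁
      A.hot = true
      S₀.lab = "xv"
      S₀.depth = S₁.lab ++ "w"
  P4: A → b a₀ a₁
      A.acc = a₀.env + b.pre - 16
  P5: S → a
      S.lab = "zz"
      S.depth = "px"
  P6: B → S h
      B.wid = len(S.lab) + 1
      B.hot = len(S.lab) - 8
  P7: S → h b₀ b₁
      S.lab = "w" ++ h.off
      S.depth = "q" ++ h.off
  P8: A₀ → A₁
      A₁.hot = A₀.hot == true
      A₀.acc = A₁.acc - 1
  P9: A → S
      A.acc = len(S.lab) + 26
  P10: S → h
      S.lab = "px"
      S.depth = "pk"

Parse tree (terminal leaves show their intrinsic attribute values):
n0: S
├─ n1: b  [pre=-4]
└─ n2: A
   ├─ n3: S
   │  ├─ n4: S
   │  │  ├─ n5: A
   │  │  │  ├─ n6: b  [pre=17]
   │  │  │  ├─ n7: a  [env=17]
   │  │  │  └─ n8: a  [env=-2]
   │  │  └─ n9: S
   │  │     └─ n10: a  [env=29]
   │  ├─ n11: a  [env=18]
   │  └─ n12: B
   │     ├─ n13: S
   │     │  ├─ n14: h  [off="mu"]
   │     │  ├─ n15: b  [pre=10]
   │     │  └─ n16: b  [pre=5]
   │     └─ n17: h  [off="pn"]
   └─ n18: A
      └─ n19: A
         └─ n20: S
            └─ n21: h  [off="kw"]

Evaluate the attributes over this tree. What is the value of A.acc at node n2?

1. n1.pre = -4  [terminal]
2. n2.hot = true  [true]
3. n5.hot = true  [true]
4. n6.pre = 17  [terminal]
5. n7.env = 17  [terminal]
6. n8.env = -2  [terminal]
7. n5.acc = 18  [a₀.env + b.pre - 16]
8. n10.env = 29  [terminal]
9. n9.lab = "zz"  ["zz"]
10. n9.depth = "px"  ["px"]
11. n4.lab = "xv"  ["xv"]
12. n4.depth = "zzw"  [S₁.lab ++ "w"]
13. n11.env = 18  [terminal]
14. n12.acc = "zzwxv"  [S₁.depth ++ S₁.lab]
15. n14.off = "mu"  [terminal]
16. n15.pre = 10  [terminal]
17. n16.pre = 5  [terminal]
18. n13.lab = "wmu"  ["w" ++ h.off]
19. n13.depth = "qmu"  ["q" ++ h.off]
20. n17.off = "pn"  [terminal]
21. n12.wid = 4  [len(S.lab) + 1]
22. n12.hot = -5  [len(S.lab) - 8]
23. n3.lab = "vn"  ["vn"]
24. n3.depth = "zzwxv"  [S₁.depth ++ S₁.lab]
25. n18.hot = true  [A₀.hot == true]
26. n19.hot = true  [A₀.hot == true]
27. n21.off = "kw"  [terminal]
28. n20.lab = "px"  ["px"]
29. n20.depth = "pk"  ["pk"]
30. n19.acc = 28  [len(S.lab) + 26]
31. n18.acc = 27  [A₁.acc - 1]
32. n2.acc = 25  [A₁.acc * 2 - 29]
33. n0.lab = "mp"  ["mp"]
34. n0.depth = "nz"  ["nz"]

25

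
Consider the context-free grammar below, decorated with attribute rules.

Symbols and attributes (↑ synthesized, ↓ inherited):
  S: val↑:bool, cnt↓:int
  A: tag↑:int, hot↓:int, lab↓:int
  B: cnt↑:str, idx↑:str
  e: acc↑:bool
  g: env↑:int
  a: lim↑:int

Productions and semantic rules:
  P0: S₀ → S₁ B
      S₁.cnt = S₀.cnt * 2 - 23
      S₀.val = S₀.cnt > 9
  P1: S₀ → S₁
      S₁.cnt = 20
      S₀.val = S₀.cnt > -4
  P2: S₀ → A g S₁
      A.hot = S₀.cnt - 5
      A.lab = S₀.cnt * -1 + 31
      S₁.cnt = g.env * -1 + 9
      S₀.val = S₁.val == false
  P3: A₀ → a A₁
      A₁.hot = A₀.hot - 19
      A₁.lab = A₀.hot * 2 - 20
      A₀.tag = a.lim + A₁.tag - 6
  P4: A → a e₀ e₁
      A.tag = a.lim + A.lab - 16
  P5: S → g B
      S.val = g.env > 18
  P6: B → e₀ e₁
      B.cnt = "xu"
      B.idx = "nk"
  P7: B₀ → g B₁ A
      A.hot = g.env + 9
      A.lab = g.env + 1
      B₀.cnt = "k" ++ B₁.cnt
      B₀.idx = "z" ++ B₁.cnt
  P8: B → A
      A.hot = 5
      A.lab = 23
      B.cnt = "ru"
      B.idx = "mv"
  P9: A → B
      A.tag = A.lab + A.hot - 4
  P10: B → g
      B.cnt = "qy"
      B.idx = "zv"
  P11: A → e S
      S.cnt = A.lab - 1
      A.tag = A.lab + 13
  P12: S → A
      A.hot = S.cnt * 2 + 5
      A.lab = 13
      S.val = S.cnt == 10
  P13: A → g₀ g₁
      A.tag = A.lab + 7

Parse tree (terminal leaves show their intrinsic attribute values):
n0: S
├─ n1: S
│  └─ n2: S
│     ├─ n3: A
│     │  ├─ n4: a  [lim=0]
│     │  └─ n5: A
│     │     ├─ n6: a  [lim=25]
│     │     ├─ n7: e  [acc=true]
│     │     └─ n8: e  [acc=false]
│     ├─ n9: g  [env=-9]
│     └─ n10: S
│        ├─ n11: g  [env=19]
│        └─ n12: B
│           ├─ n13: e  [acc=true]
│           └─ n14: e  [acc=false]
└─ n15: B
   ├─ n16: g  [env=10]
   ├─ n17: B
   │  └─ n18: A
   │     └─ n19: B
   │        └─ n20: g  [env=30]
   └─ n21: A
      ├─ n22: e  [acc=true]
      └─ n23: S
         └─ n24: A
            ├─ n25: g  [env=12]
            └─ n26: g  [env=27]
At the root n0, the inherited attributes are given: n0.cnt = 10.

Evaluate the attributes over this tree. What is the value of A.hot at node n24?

25

1. n0.cnt = 10  [given at root]
2. n1.cnt = -3  [S₀.cnt * 2 - 23]
3. n2.cnt = 20  [20]
4. n3.hot = 15  [S₀.cnt - 5]
5. n3.lab = 11  [S₀.cnt * -1 + 31]
6. n4.lim = 0  [terminal]
7. n5.hot = -4  [A₀.hot - 19]
8. n5.lab = 10  [A₀.hot * 2 - 20]
9. n6.lim = 25  [terminal]
10. n7.acc = true  [terminal]
11. n8.acc = false  [terminal]
12. n5.tag = 19  [a.lim + A.lab - 16]
13. n3.tag = 13  [a.lim + A₁.tag - 6]
14. n9.env = -9  [terminal]
15. n10.cnt = 18  [g.env * -1 + 9]
16. n11.env = 19  [terminal]
17. n13.acc = true  [terminal]
18. n14.acc = false  [terminal]
19. n12.cnt = "xu"  ["xu"]
20. n12.idx = "nk"  ["nk"]
21. n10.val = true  [g.env > 18]
22. n2.val = false  [S₁.val == false]
23. n1.val = true  [S₀.cnt > -4]
24. n16.env = 10  [terminal]
25. n18.hot = 5  [5]
26. n18.lab = 23  [23]
27. n20.env = 30  [terminal]
28. n19.cnt = "qy"  ["qy"]
29. n19.idx = "zv"  ["zv"]
30. n18.tag = 24  [A.lab + A.hot - 4]
31. n17.cnt = "ru"  ["ru"]
32. n17.idx = "mv"  ["mv"]
33. n21.hot = 19  [g.env + 9]
34. n21.lab = 11  [g.env + 1]
35. n22.acc = true  [terminal]
36. n23.cnt = 10  [A.lab - 1]
37. n24.hot = 25  [S.cnt * 2 + 5]
38. n24.lab = 13  [13]
39. n25.env = 12  [terminal]
40. n26.env = 27  [terminal]
41. n24.tag = 20  [A.lab + 7]
42. n23.val = true  [S.cnt == 10]
43. n21.tag = 24  [A.lab + 13]
44. n15.cnt = "kru"  ["k" ++ B₁.cnt]
45. n15.idx = "zru"  ["z" ++ B₁.cnt]
46. n0.val = true  [S₀.cnt > 9]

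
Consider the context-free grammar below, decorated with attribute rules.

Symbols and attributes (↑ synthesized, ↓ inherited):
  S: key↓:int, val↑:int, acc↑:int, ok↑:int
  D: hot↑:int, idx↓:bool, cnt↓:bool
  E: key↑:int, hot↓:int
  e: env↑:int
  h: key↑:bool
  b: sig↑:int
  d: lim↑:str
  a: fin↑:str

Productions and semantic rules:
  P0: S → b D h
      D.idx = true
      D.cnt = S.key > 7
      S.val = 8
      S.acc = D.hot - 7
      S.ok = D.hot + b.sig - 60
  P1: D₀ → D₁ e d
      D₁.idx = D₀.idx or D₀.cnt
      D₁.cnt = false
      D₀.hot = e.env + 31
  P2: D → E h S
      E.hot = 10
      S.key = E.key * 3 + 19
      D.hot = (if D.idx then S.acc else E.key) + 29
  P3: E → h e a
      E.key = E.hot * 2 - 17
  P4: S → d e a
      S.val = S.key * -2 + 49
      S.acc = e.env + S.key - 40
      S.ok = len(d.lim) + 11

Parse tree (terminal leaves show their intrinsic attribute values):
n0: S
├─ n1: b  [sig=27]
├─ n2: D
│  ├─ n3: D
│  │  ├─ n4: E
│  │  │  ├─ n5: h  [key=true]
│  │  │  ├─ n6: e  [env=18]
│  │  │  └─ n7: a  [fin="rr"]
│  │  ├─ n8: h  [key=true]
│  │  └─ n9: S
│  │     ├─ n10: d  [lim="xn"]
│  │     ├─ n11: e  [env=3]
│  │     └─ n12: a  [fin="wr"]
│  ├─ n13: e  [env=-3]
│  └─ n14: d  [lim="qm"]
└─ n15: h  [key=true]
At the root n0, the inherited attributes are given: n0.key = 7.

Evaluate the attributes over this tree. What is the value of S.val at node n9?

-7

1. n0.key = 7  [given at root]
2. n1.sig = 27  [terminal]
3. n2.idx = true  [true]
4. n2.cnt = false  [S.key > 7]
5. n3.idx = true  [D₀.idx or D₀.cnt]
6. n3.cnt = false  [false]
7. n4.hot = 10  [10]
8. n5.key = true  [terminal]
9. n6.env = 18  [terminal]
10. n7.fin = "rr"  [terminal]
11. n4.key = 3  [E.hot * 2 - 17]
12. n8.key = true  [terminal]
13. n9.key = 28  [E.key * 3 + 19]
14. n10.lim = "xn"  [terminal]
15. n11.env = 3  [terminal]
16. n12.fin = "wr"  [terminal]
17. n9.val = -7  [S.key * -2 + 49]
18. n9.acc = -9  [e.env + S.key - 40]
19. n9.ok = 13  [len(d.lim) + 11]
20. n3.hot = 20  [(if D.idx then S.acc else E.key) + 29]
21. n13.env = -3  [terminal]
22. n14.lim = "qm"  [terminal]
23. n2.hot = 28  [e.env + 31]
24. n15.key = true  [terminal]
25. n0.val = 8  [8]
26. n0.acc = 21  [D.hot - 7]
27. n0.ok = -5  [D.hot + b.sig - 60]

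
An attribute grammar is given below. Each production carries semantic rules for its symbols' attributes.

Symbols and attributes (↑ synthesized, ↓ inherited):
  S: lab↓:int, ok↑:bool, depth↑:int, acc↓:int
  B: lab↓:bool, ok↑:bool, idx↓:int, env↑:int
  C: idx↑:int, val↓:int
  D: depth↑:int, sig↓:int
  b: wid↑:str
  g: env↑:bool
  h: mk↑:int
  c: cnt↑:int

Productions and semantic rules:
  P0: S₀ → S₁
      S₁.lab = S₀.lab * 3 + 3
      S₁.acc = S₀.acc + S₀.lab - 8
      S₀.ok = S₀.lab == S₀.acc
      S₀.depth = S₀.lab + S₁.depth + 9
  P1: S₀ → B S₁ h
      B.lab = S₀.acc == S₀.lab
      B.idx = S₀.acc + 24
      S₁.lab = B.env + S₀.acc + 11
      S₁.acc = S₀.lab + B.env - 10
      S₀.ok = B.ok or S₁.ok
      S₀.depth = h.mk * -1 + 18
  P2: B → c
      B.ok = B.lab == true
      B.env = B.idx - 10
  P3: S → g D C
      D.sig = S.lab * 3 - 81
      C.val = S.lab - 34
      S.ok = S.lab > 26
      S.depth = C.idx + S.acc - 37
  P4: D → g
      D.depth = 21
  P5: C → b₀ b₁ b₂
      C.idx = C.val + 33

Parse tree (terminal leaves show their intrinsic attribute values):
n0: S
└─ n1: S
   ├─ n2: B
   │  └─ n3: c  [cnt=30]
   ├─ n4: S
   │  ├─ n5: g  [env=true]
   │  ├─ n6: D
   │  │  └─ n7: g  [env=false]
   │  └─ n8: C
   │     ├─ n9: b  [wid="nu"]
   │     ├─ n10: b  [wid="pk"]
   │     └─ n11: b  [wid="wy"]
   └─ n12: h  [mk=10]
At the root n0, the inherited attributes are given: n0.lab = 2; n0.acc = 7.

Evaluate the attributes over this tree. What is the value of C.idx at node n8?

1. n0.lab = 2  [given at root]
2. n0.acc = 7  [given at root]
3. n1.lab = 9  [S₀.lab * 3 + 3]
4. n1.acc = 1  [S₀.acc + S₀.lab - 8]
5. n2.lab = false  [S₀.acc == S₀.lab]
6. n2.idx = 25  [S₀.acc + 24]
7. n3.cnt = 30  [terminal]
8. n2.ok = false  [B.lab == true]
9. n2.env = 15  [B.idx - 10]
10. n4.lab = 27  [B.env + S₀.acc + 11]
11. n4.acc = 14  [S₀.lab + B.env - 10]
12. n5.env = true  [terminal]
13. n6.sig = 0  [S.lab * 3 - 81]
14. n7.env = false  [terminal]
15. n6.depth = 21  [21]
16. n8.val = -7  [S.lab - 34]
17. n9.wid = "nu"  [terminal]
18. n10.wid = "pk"  [terminal]
19. n11.wid = "wy"  [terminal]
20. n8.idx = 26  [C.val + 33]
21. n4.ok = true  [S.lab > 26]
22. n4.depth = 3  [C.idx + S.acc - 37]
23. n12.mk = 10  [terminal]
24. n1.ok = true  [B.ok or S₁.ok]
25. n1.depth = 8  [h.mk * -1 + 18]
26. n0.ok = false  [S₀.lab == S₀.acc]
27. n0.depth = 19  [S₀.lab + S₁.depth + 9]

26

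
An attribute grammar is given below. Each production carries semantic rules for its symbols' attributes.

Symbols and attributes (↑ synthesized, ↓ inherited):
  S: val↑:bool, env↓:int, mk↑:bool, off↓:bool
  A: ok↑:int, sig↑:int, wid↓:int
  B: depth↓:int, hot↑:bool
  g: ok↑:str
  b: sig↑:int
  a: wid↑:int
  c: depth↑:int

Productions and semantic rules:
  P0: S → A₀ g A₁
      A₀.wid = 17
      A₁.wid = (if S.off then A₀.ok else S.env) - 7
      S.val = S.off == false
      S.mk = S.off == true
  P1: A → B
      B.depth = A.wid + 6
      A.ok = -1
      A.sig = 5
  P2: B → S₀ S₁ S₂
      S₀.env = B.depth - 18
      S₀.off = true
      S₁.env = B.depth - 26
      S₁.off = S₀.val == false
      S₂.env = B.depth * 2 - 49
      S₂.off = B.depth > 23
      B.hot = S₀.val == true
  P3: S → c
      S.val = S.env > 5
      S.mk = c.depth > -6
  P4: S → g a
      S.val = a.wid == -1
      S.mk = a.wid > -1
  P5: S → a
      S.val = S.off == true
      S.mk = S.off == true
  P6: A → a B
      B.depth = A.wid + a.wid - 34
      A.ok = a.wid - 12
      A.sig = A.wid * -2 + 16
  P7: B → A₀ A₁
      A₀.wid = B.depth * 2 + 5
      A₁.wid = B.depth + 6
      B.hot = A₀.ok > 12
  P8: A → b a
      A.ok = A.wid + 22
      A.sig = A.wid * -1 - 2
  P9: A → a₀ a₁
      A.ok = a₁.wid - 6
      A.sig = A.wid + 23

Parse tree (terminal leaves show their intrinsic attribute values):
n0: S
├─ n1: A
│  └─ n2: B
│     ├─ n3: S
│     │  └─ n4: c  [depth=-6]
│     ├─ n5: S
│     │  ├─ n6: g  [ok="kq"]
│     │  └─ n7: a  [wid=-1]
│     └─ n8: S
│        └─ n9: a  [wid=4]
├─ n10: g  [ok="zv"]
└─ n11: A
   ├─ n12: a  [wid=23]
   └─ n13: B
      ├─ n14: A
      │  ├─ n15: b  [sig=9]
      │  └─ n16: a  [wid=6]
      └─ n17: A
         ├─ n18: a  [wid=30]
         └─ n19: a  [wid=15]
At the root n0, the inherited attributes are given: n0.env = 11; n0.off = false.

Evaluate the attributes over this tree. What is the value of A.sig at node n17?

22

1. n0.env = 11  [given at root]
2. n0.off = false  [given at root]
3. n1.wid = 17  [17]
4. n2.depth = 23  [A.wid + 6]
5. n3.env = 5  [B.depth - 18]
6. n3.off = true  [true]
7. n4.depth = -6  [terminal]
8. n3.val = false  [S.env > 5]
9. n3.mk = false  [c.depth > -6]
10. n5.env = -3  [B.depth - 26]
11. n5.off = true  [S₀.val == false]
12. n6.ok = "kq"  [terminal]
13. n7.wid = -1  [terminal]
14. n5.val = true  [a.wid == -1]
15. n5.mk = false  [a.wid > -1]
16. n8.env = -3  [B.depth * 2 - 49]
17. n8.off = false  [B.depth > 23]
18. n9.wid = 4  [terminal]
19. n8.val = false  [S.off == true]
20. n8.mk = false  [S.off == true]
21. n2.hot = false  [S₀.val == true]
22. n1.ok = -1  [-1]
23. n1.sig = 5  [5]
24. n10.ok = "zv"  [terminal]
25. n11.wid = 4  [(if S.off then A₀.ok else S.env) - 7]
26. n12.wid = 23  [terminal]
27. n13.depth = -7  [A.wid + a.wid - 34]
28. n14.wid = -9  [B.depth * 2 + 5]
29. n15.sig = 9  [terminal]
30. n16.wid = 6  [terminal]
31. n14.ok = 13  [A.wid + 22]
32. n14.sig = 7  [A.wid * -1 - 2]
33. n17.wid = -1  [B.depth + 6]
34. n18.wid = 30  [terminal]
35. n19.wid = 15  [terminal]
36. n17.ok = 9  [a₁.wid - 6]
37. n17.sig = 22  [A.wid + 23]
38. n13.hot = true  [A₀.ok > 12]
39. n11.ok = 11  [a.wid - 12]
40. n11.sig = 8  [A.wid * -2 + 16]
41. n0.val = true  [S.off == false]
42. n0.mk = false  [S.off == true]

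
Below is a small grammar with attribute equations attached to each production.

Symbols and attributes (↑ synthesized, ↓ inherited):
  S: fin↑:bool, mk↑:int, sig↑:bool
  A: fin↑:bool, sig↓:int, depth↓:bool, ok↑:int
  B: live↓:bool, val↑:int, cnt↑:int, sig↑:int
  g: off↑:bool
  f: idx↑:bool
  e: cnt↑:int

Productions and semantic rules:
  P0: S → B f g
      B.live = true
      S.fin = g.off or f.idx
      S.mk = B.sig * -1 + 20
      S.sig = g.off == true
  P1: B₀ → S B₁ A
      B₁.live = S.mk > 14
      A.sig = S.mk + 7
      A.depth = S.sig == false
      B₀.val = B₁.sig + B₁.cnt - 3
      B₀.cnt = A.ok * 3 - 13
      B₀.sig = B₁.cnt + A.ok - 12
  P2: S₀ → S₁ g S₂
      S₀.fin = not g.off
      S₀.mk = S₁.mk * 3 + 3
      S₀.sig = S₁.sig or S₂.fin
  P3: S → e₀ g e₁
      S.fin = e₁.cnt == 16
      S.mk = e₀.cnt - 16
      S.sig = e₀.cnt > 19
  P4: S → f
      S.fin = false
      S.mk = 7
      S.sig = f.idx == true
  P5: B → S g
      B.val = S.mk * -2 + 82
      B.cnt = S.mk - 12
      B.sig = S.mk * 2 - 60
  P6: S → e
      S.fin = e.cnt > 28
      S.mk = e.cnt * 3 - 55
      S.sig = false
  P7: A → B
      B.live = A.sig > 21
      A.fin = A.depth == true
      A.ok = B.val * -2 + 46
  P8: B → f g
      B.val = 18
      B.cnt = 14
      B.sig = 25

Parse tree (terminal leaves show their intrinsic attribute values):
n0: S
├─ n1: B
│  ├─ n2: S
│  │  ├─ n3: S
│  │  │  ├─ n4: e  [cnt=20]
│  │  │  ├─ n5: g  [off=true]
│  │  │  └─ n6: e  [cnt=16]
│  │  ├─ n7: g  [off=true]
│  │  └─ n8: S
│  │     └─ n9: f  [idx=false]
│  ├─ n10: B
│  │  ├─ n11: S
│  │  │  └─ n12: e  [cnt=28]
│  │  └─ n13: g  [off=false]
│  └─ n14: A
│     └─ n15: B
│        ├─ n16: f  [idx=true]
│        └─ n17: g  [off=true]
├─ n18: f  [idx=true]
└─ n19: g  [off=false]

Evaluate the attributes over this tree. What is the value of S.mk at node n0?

5

1. n1.live = true  [true]
2. n4.cnt = 20  [terminal]
3. n5.off = true  [terminal]
4. n6.cnt = 16  [terminal]
5. n3.fin = true  [e₁.cnt == 16]
6. n3.mk = 4  [e₀.cnt - 16]
7. n3.sig = true  [e₀.cnt > 19]
8. n7.off = true  [terminal]
9. n9.idx = false  [terminal]
10. n8.fin = false  [false]
11. n8.mk = 7  [7]
12. n8.sig = false  [f.idx == true]
13. n2.fin = false  [not g.off]
14. n2.mk = 15  [S₁.mk * 3 + 3]
15. n2.sig = true  [S₁.sig or S₂.fin]
16. n10.live = true  [S.mk > 14]
17. n12.cnt = 28  [terminal]
18. n11.fin = false  [e.cnt > 28]
19. n11.mk = 29  [e.cnt * 3 - 55]
20. n11.sig = false  [false]
21. n13.off = false  [terminal]
22. n10.val = 24  [S.mk * -2 + 82]
23. n10.cnt = 17  [S.mk - 12]
24. n10.sig = -2  [S.mk * 2 - 60]
25. n14.sig = 22  [S.mk + 7]
26. n14.depth = false  [S.sig == false]
27. n15.live = true  [A.sig > 21]
28. n16.idx = true  [terminal]
29. n17.off = true  [terminal]
30. n15.val = 18  [18]
31. n15.cnt = 14  [14]
32. n15.sig = 25  [25]
33. n14.fin = false  [A.depth == true]
34. n14.ok = 10  [B.val * -2 + 46]
35. n1.val = 12  [B₁.sig + B₁.cnt - 3]
36. n1.cnt = 17  [A.ok * 3 - 13]
37. n1.sig = 15  [B₁.cnt + A.ok - 12]
38. n18.idx = true  [terminal]
39. n19.off = false  [terminal]
40. n0.fin = true  [g.off or f.idx]
41. n0.mk = 5  [B.sig * -1 + 20]
42. n0.sig = false  [g.off == true]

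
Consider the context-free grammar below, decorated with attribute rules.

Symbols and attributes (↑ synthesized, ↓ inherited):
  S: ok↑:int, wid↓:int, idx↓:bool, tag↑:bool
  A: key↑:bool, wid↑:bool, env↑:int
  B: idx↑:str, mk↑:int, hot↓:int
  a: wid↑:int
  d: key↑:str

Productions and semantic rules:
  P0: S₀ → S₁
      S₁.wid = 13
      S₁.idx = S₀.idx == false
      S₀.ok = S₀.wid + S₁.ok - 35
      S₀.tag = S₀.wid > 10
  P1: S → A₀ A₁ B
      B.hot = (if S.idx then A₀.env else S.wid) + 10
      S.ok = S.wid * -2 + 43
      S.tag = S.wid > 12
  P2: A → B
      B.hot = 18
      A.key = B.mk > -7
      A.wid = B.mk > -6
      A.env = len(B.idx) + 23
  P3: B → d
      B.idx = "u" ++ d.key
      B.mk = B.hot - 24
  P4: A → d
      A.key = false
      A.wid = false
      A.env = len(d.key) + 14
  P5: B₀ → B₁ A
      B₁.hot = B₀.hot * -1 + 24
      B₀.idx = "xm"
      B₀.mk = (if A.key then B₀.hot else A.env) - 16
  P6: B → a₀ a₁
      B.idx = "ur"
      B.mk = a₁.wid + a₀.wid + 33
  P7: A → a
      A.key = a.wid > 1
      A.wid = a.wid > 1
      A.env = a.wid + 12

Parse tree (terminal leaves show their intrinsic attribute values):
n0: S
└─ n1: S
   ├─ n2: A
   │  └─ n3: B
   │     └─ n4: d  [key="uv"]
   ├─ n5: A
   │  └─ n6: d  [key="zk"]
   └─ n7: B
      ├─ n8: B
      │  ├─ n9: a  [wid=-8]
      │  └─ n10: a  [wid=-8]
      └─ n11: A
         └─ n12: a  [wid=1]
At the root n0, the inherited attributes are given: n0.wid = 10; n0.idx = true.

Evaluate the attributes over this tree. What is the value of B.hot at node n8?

1. n0.wid = 10  [given at root]
2. n0.idx = true  [given at root]
3. n1.wid = 13  [13]
4. n1.idx = false  [S₀.idx == false]
5. n3.hot = 18  [18]
6. n4.key = "uv"  [terminal]
7. n3.idx = "uuv"  ["u" ++ d.key]
8. n3.mk = -6  [B.hot - 24]
9. n2.key = true  [B.mk > -7]
10. n2.wid = false  [B.mk > -6]
11. n2.env = 26  [len(B.idx) + 23]
12. n6.key = "zk"  [terminal]
13. n5.key = false  [false]
14. n5.wid = false  [false]
15. n5.env = 16  [len(d.key) + 14]
16. n7.hot = 23  [(if S.idx then A₀.env else S.wid) + 10]
17. n8.hot = 1  [B₀.hot * -1 + 24]
18. n9.wid = -8  [terminal]
19. n10.wid = -8  [terminal]
20. n8.idx = "ur"  ["ur"]
21. n8.mk = 17  [a₁.wid + a₀.wid + 33]
22. n12.wid = 1  [terminal]
23. n11.key = false  [a.wid > 1]
24. n11.wid = false  [a.wid > 1]
25. n11.env = 13  [a.wid + 12]
26. n7.idx = "xm"  ["xm"]
27. n7.mk = -3  [(if A.key then B₀.hot else A.env) - 16]
28. n1.ok = 17  [S.wid * -2 + 43]
29. n1.tag = true  [S.wid > 12]
30. n0.ok = -8  [S₀.wid + S₁.ok - 35]
31. n0.tag = false  [S₀.wid > 10]

1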